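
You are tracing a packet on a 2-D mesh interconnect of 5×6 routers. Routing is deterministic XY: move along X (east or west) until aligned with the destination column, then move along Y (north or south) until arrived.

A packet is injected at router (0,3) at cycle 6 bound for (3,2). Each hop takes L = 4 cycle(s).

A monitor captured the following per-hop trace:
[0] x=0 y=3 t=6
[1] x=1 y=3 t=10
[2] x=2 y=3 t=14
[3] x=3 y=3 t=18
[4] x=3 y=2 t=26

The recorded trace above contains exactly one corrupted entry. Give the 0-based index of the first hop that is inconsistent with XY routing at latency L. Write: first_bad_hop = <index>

first_bad_hop = 4

hop 1: step (+1,+0), +4 cyc — ok
hop 2: step (+1,+0), +4 cyc — ok
hop 3: step (+1,+0), +4 cyc — ok
hop 4: step (+0,-1), +8 cyc — BAD: Δcyc=8≠L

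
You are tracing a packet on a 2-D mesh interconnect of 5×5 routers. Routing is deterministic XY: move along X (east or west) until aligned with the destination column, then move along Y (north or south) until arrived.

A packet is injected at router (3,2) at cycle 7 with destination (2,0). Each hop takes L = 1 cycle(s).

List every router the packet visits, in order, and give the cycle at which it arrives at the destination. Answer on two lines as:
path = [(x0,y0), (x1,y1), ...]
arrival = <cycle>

path = [(3,2), (2,2), (2,1), (2,0)]
arrival = 10

#0 — 3,2 | c7
#1 — 2,2 | c8 | W
#2 — 2,1 | c9 | S
#3 — 2,0 | c10 | S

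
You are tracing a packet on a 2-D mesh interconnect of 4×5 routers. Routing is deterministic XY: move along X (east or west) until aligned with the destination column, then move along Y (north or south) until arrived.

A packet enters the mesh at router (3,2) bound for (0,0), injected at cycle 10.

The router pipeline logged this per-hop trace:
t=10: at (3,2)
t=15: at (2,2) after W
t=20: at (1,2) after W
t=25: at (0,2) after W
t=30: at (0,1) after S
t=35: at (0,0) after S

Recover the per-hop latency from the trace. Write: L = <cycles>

L = 5

Δcyc across hop 0→1: 15 − 10 = 5.
Per-hop latency L = Δcyc = 5.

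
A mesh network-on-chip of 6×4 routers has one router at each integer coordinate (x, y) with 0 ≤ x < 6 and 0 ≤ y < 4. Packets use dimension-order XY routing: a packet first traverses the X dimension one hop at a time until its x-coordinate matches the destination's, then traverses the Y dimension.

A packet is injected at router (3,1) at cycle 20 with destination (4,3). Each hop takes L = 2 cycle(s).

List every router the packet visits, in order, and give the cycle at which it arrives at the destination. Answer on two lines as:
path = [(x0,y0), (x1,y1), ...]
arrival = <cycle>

hop 0: (3,1) @ cyc 20
hop 1: (4,1) @ cyc 22  [E]
hop 2: (4,2) @ cyc 24  [N]
hop 3: (4,3) @ cyc 26  [N]

path = [(3,1), (4,1), (4,2), (4,3)]
arrival = 26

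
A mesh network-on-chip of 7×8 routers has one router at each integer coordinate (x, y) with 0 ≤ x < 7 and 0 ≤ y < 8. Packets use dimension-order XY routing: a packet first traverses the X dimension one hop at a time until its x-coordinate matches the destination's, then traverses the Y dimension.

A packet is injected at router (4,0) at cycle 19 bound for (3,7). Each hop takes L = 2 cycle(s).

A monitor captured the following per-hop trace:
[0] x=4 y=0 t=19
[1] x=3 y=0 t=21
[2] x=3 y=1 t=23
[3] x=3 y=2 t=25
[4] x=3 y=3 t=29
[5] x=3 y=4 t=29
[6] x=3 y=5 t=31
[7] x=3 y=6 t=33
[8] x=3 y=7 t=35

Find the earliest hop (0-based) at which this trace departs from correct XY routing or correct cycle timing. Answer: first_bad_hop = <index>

hop 1: step (-1,+0), +2 cyc — ok
hop 2: step (+0,+1), +2 cyc — ok
hop 3: step (+0,+1), +2 cyc — ok
hop 4: step (+0,+1), +4 cyc — BAD: Δcyc=4≠L

first_bad_hop = 4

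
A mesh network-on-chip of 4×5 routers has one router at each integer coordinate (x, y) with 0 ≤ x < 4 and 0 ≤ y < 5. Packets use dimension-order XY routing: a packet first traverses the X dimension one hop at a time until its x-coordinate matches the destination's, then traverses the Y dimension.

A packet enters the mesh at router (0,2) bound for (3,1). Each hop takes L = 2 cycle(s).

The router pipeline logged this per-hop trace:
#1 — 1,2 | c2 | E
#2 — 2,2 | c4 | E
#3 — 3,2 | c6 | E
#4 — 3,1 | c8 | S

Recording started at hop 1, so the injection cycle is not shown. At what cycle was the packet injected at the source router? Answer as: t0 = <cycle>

Hop 1 reached at cycle 2; hop k is at t0 + k·L.
So t0 = 2 − 1·2 = 0.

t0 = 0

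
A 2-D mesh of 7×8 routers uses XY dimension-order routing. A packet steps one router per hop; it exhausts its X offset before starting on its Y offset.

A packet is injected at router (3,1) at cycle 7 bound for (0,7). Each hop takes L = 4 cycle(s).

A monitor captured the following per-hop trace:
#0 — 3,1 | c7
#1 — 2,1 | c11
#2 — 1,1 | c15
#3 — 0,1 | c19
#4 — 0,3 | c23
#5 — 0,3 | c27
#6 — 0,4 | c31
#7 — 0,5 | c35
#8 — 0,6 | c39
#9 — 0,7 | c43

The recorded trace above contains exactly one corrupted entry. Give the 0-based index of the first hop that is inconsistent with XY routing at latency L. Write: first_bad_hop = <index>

first_bad_hop = 4

  1: Δx=-1 Δy=+0 Δt=4 [ok]
  2: Δx=-1 Δy=+0 Δt=4 [ok]
  3: Δx=-1 Δy=+0 Δt=4 [ok]
  4: Δx=+0 Δy=+2 Δt=4 [BAD: non-unit step]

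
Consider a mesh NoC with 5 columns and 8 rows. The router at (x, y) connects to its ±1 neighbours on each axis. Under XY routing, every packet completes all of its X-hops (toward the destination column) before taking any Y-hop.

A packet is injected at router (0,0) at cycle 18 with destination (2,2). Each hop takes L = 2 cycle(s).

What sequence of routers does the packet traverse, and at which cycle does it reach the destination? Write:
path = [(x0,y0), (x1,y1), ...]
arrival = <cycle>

hop 0: (0,0) @ cyc 18
hop 1: (1,0) @ cyc 20  [E]
hop 2: (2,0) @ cyc 22  [E]
hop 3: (2,1) @ cyc 24  [N]
hop 4: (2,2) @ cyc 26  [N]

path = [(0,0), (1,0), (2,0), (2,1), (2,2)]
arrival = 26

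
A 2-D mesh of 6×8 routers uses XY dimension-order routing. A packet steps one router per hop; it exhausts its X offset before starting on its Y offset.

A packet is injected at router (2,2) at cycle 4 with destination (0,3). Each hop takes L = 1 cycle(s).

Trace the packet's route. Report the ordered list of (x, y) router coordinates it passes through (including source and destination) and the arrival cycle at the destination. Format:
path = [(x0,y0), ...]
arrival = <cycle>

  0. router=(2,2) cycle=4 (inject)
  1. router=(1,2) cycle=5 dir=W
  2. router=(0,2) cycle=6 dir=W
  3. router=(0,3) cycle=7 dir=N

path = [(2,2), (1,2), (0,2), (0,3)]
arrival = 7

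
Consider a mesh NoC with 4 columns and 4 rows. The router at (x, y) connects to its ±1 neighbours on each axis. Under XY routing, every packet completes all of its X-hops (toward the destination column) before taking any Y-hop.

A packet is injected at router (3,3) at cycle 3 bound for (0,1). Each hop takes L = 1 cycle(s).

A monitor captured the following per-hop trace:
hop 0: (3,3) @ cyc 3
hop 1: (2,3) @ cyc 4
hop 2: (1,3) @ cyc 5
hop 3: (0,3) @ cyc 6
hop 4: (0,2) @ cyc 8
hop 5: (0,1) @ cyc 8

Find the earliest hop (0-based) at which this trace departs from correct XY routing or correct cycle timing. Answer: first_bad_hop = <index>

first_bad_hop = 4

[1] (-1,+0) / 1c ⇒ ok
[2] (-1,+0) / 1c ⇒ ok
[3] (-1,+0) / 1c ⇒ ok
[4] (+0,-1) / 2c ⇒ BAD: Δcyc=2≠L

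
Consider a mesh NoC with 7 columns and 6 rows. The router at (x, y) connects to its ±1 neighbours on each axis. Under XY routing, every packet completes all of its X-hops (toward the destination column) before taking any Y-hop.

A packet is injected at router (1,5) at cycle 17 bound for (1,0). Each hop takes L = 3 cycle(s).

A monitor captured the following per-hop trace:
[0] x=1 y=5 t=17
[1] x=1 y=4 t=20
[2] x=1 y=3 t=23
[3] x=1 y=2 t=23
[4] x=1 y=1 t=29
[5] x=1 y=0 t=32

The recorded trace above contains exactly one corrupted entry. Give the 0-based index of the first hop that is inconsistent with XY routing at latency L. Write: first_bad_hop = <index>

first_bad_hop = 3

hop 1: step (+0,-1), +3 cyc — ok
hop 2: step (+0,-1), +3 cyc — ok
hop 3: step (+0,-1), +0 cyc — BAD: Δcyc=0≠L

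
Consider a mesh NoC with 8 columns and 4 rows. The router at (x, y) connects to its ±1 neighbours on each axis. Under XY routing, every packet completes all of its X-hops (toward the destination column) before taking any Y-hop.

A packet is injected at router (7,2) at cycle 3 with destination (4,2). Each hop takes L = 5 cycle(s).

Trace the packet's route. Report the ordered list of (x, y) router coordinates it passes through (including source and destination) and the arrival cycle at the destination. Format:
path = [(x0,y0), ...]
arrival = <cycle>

src (7,2)  cyc=3
W→(6,2)  cyc=8
W→(5,2)  cyc=13
W→(4,2)  cyc=18

path = [(7,2), (6,2), (5,2), (4,2)]
arrival = 18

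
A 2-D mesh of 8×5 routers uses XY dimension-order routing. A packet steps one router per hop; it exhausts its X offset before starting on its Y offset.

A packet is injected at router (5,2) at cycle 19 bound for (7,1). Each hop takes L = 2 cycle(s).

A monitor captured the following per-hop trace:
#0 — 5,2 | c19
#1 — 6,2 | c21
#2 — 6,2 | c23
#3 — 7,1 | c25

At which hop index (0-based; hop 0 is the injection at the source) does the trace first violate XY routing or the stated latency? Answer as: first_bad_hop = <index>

first_bad_hop = 2

hop 1: step (+1,+0), +2 cyc — ok
hop 2: step (+0,+0), +2 cyc — BAD: non-unit step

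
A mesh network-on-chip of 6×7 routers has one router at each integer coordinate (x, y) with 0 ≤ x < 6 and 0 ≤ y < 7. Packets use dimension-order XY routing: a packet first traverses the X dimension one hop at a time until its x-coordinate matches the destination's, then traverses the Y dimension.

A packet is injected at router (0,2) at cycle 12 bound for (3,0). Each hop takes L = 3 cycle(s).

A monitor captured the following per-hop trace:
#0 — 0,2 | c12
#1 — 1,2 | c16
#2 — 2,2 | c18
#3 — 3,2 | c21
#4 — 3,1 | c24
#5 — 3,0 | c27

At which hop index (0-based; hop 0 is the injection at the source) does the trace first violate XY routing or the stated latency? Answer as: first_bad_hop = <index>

first_bad_hop = 1

hop 1: step (+1,+0), +4 cyc — BAD: Δcyc=4≠L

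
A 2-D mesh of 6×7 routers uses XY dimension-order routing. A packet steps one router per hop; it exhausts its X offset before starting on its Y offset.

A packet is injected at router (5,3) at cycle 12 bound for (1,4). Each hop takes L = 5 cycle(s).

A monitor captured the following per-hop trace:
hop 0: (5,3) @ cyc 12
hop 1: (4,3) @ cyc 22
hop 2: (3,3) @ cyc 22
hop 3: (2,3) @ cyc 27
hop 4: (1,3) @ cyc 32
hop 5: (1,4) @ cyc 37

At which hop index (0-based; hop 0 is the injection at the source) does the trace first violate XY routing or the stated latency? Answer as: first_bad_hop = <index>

hop 1: step (-1,+0), +10 cyc — BAD: Δcyc=10≠L

first_bad_hop = 1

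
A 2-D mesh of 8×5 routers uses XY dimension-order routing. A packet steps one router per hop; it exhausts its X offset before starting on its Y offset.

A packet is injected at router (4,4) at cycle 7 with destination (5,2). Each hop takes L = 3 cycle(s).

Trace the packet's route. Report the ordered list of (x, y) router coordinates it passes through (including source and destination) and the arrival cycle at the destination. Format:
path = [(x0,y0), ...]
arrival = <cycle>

t=7: at (4,4)
t=10: at (5,4) after E
t=13: at (5,3) after S
t=16: at (5,2) after S

path = [(4,4), (5,4), (5,3), (5,2)]
arrival = 16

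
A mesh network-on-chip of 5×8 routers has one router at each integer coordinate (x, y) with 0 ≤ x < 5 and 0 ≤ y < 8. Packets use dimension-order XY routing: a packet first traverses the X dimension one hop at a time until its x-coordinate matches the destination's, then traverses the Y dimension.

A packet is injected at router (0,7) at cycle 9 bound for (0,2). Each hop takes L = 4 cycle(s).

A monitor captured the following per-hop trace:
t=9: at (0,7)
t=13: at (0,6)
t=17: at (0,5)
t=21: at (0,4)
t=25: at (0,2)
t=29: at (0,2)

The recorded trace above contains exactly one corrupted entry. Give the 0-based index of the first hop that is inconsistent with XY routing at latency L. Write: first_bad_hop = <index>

first_bad_hop = 4

check 1→ d=(0,-1) cyc+4: ok
check 2→ d=(0,-1) cyc+4: ok
check 3→ d=(0,-1) cyc+4: ok
check 4→ d=(0,-2) cyc+4: BAD: non-unit step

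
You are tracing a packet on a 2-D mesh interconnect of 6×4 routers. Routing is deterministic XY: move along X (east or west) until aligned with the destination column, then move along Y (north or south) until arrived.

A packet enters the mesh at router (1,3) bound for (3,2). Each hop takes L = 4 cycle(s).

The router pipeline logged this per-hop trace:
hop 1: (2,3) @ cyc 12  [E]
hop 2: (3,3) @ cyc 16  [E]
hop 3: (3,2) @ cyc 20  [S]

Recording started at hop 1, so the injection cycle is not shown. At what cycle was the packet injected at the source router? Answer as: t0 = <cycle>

At hop 1 the cycle is 12; in general cyc_k = t0 + kL.
Subtract one hop: t0 = 12 − 4 = 8.

t0 = 8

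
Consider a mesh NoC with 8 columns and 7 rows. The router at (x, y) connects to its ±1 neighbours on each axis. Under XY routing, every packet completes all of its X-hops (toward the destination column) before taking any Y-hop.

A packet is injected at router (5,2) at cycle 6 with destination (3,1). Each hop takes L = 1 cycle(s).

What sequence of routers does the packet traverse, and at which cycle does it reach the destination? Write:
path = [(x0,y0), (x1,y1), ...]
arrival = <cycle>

path = [(5,2), (4,2), (3,2), (3,1)]
arrival = 9

  0. router=(5,2) cycle=6 (inject)
  1. router=(4,2) cycle=7 dir=W
  2. router=(3,2) cycle=8 dir=W
  3. router=(3,1) cycle=9 dir=S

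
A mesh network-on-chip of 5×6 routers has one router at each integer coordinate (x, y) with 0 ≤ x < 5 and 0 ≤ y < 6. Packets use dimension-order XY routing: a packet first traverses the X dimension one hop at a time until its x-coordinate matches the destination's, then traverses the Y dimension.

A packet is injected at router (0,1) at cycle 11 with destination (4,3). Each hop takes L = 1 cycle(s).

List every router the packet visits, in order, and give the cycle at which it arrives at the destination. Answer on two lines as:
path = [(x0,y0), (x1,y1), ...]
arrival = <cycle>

  0. router=(0,1) cycle=11 (inject)
  1. router=(1,1) cycle=12 dir=E
  2. router=(2,1) cycle=13 dir=E
  3. router=(3,1) cycle=14 dir=E
  4. router=(4,1) cycle=15 dir=E
  5. router=(4,2) cycle=16 dir=N
  6. router=(4,3) cycle=17 dir=N

path = [(0,1), (1,1), (2,1), (3,1), (4,1), (4,2), (4,3)]
arrival = 17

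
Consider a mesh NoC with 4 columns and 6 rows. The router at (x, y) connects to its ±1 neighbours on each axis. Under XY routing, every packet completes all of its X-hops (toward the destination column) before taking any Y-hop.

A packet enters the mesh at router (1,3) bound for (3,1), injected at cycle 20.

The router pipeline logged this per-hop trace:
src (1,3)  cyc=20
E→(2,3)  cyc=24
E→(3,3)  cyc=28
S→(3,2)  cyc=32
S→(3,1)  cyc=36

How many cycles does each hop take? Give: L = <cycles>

L = 4

Between hops 0 and 1 the cycle counter advances 24 − 20 = 4.
Each hop adds L, hence L = 4.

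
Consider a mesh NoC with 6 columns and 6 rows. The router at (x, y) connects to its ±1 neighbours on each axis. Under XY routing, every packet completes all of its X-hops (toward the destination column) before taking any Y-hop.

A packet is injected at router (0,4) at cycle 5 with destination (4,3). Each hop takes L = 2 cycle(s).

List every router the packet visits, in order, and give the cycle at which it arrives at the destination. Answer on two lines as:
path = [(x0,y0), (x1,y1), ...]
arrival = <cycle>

  0. router=(0,4) cycle=5 (inject)
  1. router=(1,4) cycle=7 dir=E
  2. router=(2,4) cycle=9 dir=E
  3. router=(3,4) cycle=11 dir=E
  4. router=(4,4) cycle=13 dir=E
  5. router=(4,3) cycle=15 dir=S

path = [(0,4), (1,4), (2,4), (3,4), (4,4), (4,3)]
arrival = 15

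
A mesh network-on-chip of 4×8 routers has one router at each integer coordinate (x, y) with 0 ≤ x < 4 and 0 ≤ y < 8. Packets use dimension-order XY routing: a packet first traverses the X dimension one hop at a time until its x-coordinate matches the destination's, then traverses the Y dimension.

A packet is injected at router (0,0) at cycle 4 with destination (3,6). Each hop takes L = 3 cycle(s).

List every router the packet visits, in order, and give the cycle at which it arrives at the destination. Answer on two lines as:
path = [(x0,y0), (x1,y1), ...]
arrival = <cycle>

path = [(0,0), (1,0), (2,0), (3,0), (3,1), (3,2), (3,3), (3,4), (3,5), (3,6)]
arrival = 31

hop 0: (0,0) @ cyc 4
hop 1: (1,0) @ cyc 7  [E]
hop 2: (2,0) @ cyc 10  [E]
hop 3: (3,0) @ cyc 13  [E]
hop 4: (3,1) @ cyc 16  [N]
hop 5: (3,2) @ cyc 19  [N]
hop 6: (3,3) @ cyc 22  [N]
hop 7: (3,4) @ cyc 25  [N]
hop 8: (3,5) @ cyc 28  [N]
hop 9: (3,6) @ cyc 31  [N]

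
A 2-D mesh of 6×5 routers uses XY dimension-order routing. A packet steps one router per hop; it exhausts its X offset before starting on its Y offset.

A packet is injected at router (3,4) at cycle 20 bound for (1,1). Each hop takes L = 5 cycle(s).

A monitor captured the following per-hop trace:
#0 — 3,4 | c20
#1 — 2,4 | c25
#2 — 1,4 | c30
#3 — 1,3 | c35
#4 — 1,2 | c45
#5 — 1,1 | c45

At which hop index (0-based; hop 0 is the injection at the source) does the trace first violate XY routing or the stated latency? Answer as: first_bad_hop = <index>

check 1→ d=(-1,0) cyc+5: ok
check 2→ d=(-1,0) cyc+5: ok
check 3→ d=(0,-1) cyc+5: ok
check 4→ d=(0,-1) cyc+10: BAD: Δcyc=10≠L

first_bad_hop = 4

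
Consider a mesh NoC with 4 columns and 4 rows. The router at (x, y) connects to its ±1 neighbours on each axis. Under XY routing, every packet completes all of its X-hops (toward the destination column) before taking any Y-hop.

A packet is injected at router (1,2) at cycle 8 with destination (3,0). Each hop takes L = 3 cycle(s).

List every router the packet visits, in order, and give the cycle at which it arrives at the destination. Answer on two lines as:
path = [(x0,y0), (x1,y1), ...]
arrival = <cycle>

[0] x=1 y=2 t=8
[1] x=2 y=2 t=11 →E
[2] x=3 y=2 t=14 →E
[3] x=3 y=1 t=17 →S
[4] x=3 y=0 t=20 →S

path = [(1,2), (2,2), (3,2), (3,1), (3,0)]
arrival = 20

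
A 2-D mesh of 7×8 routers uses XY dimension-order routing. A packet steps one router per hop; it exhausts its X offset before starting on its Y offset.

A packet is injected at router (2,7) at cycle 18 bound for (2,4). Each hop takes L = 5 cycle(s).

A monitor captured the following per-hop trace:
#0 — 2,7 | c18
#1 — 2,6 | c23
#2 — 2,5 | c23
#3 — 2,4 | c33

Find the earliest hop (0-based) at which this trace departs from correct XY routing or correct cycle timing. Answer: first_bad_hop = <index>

  1: Δx=+0 Δy=-1 Δt=5 [ok]
  2: Δx=+0 Δy=-1 Δt=0 [BAD: Δcyc=0≠L]

first_bad_hop = 2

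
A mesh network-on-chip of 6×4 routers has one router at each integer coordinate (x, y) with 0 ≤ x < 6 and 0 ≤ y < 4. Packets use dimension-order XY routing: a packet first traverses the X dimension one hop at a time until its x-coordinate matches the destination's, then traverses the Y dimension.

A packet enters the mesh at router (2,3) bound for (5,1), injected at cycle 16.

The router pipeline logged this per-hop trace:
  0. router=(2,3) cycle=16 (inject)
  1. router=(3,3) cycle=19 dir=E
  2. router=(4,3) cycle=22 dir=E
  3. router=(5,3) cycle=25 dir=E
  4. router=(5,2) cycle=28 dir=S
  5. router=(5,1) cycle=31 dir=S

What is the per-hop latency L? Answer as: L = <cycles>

From hop 0 (16) to hop 1 (19): +3 cycles.
Per-hop latency L = Δcyc = 3.

L = 3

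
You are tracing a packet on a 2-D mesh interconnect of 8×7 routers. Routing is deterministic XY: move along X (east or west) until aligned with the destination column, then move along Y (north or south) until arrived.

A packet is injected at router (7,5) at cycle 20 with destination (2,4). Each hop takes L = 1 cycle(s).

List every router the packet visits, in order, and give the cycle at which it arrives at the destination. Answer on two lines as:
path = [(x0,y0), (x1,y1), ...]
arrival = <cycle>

#0 — 7,5 | c20
#1 — 6,5 | c21 | W
#2 — 5,5 | c22 | W
#3 — 4,5 | c23 | W
#4 — 3,5 | c24 | W
#5 — 2,5 | c25 | W
#6 — 2,4 | c26 | S

path = [(7,5), (6,5), (5,5), (4,5), (3,5), (2,5), (2,4)]
arrival = 26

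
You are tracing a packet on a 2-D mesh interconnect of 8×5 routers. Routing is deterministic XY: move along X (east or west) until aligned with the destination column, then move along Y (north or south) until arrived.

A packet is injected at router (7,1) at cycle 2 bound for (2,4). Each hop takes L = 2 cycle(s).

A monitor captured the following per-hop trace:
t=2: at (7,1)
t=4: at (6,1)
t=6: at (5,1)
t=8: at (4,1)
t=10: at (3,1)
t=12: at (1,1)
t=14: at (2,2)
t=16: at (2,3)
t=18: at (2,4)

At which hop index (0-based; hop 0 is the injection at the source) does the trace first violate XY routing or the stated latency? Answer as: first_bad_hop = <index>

first_bad_hop = 5

hop 1: step (-1,+0), +2 cyc — ok
hop 2: step (-1,+0), +2 cyc — ok
hop 3: step (-1,+0), +2 cyc — ok
hop 4: step (-1,+0), +2 cyc — ok
hop 5: step (-2,+0), +2 cyc — BAD: non-unit step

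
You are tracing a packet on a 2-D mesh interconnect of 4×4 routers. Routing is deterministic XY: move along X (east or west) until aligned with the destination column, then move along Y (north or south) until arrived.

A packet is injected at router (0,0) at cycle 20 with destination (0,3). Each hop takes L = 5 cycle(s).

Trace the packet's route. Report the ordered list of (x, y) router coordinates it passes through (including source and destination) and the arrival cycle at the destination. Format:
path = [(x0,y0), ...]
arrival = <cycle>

path = [(0,0), (0,1), (0,2), (0,3)]
arrival = 35

  0. router=(0,0) cycle=20 (inject)
  1. router=(0,1) cycle=25 dir=N
  2. router=(0,2) cycle=30 dir=N
  3. router=(0,3) cycle=35 dir=N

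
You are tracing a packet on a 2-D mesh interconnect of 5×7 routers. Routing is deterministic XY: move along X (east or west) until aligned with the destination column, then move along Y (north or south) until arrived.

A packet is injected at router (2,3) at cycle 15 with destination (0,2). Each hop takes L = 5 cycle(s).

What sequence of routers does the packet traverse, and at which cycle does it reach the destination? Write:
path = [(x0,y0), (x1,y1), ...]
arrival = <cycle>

#0 — 2,3 | c15
#1 — 1,3 | c20 | W
#2 — 0,3 | c25 | W
#3 — 0,2 | c30 | S

path = [(2,3), (1,3), (0,3), (0,2)]
arrival = 30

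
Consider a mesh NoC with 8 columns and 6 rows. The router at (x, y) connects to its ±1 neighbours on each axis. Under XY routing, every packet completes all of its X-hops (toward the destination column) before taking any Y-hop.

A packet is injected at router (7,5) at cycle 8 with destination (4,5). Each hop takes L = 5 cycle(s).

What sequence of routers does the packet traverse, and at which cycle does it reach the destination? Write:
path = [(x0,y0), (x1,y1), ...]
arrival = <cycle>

src (7,5)  cyc=8
W→(6,5)  cyc=13
W→(5,5)  cyc=18
W→(4,5)  cyc=23

path = [(7,5), (6,5), (5,5), (4,5)]
arrival = 23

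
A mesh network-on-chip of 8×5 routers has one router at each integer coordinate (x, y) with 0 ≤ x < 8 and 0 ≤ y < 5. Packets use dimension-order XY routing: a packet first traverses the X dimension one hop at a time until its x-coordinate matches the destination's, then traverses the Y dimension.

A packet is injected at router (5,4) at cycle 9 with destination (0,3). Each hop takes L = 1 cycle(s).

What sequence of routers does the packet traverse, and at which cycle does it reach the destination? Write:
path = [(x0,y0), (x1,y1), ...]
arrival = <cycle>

path = [(5,4), (4,4), (3,4), (2,4), (1,4), (0,4), (0,3)]
arrival = 15

#0 — 5,4 | c9
#1 — 4,4 | c10 | W
#2 — 3,4 | c11 | W
#3 — 2,4 | c12 | W
#4 — 1,4 | c13 | W
#5 — 0,4 | c14 | W
#6 — 0,3 | c15 | S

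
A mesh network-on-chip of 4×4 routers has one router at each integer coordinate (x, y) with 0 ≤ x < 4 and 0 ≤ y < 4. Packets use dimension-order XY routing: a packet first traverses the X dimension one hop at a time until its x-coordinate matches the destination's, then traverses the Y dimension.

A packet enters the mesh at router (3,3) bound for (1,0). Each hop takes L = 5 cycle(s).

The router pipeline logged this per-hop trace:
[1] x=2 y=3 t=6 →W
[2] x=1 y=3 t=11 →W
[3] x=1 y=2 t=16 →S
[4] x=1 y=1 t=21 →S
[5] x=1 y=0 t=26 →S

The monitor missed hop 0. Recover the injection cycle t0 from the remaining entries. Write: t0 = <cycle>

t0 = 1

cyc[1] = 6 and cyc[k] = t0 + k·L for every k.
So t0 = 6 − 1·5 = 1.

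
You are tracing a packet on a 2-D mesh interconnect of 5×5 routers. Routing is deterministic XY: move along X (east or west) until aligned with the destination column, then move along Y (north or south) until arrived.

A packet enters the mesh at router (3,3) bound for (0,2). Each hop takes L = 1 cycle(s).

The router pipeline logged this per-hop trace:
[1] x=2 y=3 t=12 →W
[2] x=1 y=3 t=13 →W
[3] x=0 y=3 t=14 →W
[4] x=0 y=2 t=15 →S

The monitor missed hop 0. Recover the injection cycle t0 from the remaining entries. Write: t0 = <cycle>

cyc[1] = 12 and cyc[k] = t0 + k·L for every k.
Subtract one hop: t0 = 12 − 1 = 11.

t0 = 11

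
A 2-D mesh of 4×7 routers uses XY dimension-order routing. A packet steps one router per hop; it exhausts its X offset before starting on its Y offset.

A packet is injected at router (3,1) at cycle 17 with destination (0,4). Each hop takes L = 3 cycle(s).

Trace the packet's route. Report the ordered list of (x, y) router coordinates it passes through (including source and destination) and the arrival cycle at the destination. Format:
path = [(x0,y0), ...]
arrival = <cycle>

path = [(3,1), (2,1), (1,1), (0,1), (0,2), (0,3), (0,4)]
arrival = 35

src (3,1)  cyc=17
W→(2,1)  cyc=20
W→(1,1)  cyc=23
W→(0,1)  cyc=26
N→(0,2)  cyc=29
N→(0,3)  cyc=32
N→(0,4)  cyc=35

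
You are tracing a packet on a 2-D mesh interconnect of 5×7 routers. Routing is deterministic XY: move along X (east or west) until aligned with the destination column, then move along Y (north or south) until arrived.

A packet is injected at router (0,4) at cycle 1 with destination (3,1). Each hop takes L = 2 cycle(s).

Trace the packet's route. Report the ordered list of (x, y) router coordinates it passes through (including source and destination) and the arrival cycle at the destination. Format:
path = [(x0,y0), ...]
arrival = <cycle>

path = [(0,4), (1,4), (2,4), (3,4), (3,3), (3,2), (3,1)]
arrival = 13

#0 — 0,4 | c1
#1 — 1,4 | c3 | E
#2 — 2,4 | c5 | E
#3 — 3,4 | c7 | E
#4 — 3,3 | c9 | S
#5 — 3,2 | c11 | S
#6 — 3,1 | c13 | S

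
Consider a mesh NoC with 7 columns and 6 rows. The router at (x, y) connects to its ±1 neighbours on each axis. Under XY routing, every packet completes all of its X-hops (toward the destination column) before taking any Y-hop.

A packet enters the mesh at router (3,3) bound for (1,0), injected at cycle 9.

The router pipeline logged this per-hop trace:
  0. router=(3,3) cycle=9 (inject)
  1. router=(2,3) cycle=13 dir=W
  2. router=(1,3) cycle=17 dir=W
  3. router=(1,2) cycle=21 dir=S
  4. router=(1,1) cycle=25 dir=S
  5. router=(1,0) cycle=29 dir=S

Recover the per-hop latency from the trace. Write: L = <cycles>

Between hops 0 and 1 the cycle counter advances 13 − 9 = 4.
One hop costs L cycles, so L = 4.

L = 4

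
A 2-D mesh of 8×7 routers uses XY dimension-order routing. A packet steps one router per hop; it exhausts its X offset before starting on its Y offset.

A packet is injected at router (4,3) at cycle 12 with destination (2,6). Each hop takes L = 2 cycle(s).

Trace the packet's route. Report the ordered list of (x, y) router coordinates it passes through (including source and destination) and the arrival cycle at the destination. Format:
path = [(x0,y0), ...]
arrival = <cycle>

t=12: at (4,3)
t=14: at (3,3) after W
t=16: at (2,3) after W
t=18: at (2,4) after N
t=20: at (2,5) after N
t=22: at (2,6) after N

path = [(4,3), (3,3), (2,3), (2,4), (2,5), (2,6)]
arrival = 22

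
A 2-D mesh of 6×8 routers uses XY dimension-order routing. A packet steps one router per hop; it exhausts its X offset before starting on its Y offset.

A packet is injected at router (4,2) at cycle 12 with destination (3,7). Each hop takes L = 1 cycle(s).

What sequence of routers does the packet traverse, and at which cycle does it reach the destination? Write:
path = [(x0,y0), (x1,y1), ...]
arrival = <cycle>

path = [(4,2), (3,2), (3,3), (3,4), (3,5), (3,6), (3,7)]
arrival = 18

src (4,2)  cyc=12
W→(3,2)  cyc=13
N→(3,3)  cyc=14
N→(3,4)  cyc=15
N→(3,5)  cyc=16
N→(3,6)  cyc=17
N→(3,7)  cyc=18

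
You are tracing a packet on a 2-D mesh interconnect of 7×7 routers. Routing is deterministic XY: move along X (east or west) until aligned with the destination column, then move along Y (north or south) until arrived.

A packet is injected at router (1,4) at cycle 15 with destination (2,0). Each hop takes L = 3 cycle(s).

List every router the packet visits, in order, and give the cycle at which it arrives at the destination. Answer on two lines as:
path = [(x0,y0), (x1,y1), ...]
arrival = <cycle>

path = [(1,4), (2,4), (2,3), (2,2), (2,1), (2,0)]
arrival = 30

src (1,4)  cyc=15
E→(2,4)  cyc=18
S→(2,3)  cyc=21
S→(2,2)  cyc=24
S→(2,1)  cyc=27
S→(2,0)  cyc=30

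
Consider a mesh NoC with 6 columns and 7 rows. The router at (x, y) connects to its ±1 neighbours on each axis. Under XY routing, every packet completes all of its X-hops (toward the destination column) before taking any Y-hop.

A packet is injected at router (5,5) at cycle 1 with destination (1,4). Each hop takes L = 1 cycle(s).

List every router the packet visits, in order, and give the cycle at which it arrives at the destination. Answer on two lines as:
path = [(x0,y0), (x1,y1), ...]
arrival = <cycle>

#0 — 5,5 | c1
#1 — 4,5 | c2 | W
#2 — 3,5 | c3 | W
#3 — 2,5 | c4 | W
#4 — 1,5 | c5 | W
#5 — 1,4 | c6 | S

path = [(5,5), (4,5), (3,5), (2,5), (1,5), (1,4)]
arrival = 6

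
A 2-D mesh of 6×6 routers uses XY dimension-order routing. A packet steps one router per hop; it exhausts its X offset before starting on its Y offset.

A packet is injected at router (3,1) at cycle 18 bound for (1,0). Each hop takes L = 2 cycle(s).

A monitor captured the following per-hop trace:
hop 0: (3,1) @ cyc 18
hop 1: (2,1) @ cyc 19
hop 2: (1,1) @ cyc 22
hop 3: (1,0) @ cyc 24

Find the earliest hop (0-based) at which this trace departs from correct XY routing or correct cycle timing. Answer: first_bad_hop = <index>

hop 1: step (-1,+0), +1 cyc — BAD: Δcyc=1≠L

first_bad_hop = 1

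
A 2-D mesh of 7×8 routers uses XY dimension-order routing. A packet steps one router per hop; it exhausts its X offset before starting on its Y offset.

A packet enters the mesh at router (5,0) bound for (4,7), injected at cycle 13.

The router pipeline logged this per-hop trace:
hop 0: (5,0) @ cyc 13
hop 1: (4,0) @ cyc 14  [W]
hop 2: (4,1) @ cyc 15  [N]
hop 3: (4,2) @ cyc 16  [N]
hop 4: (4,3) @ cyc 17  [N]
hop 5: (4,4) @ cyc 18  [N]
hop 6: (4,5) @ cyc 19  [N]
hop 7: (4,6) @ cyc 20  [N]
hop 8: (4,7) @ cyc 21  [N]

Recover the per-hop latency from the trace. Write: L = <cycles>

cyc[1] − cyc[0] = 14 − 13 = 1.
One hop costs L cycles, so L = 1.

L = 1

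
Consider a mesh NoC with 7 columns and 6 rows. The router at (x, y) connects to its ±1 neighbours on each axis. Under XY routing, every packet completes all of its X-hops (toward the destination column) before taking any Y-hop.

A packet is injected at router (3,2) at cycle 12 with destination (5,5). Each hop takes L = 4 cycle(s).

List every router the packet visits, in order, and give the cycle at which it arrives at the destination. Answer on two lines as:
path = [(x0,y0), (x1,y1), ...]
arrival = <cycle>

#0 — 3,2 | c12
#1 — 4,2 | c16 | E
#2 — 5,2 | c20 | E
#3 — 5,3 | c24 | N
#4 — 5,4 | c28 | N
#5 — 5,5 | c32 | N

path = [(3,2), (4,2), (5,2), (5,3), (5,4), (5,5)]
arrival = 32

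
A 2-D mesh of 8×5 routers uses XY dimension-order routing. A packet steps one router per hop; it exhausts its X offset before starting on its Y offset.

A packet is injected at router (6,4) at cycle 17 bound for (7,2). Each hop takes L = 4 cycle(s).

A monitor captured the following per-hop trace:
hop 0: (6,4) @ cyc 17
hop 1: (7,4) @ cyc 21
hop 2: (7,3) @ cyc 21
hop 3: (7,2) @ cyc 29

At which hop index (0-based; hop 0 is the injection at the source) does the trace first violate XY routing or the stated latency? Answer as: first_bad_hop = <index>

[1] (+1,+0) / 4c ⇒ ok
[2] (+0,-1) / 0c ⇒ BAD: Δcyc=0≠L

first_bad_hop = 2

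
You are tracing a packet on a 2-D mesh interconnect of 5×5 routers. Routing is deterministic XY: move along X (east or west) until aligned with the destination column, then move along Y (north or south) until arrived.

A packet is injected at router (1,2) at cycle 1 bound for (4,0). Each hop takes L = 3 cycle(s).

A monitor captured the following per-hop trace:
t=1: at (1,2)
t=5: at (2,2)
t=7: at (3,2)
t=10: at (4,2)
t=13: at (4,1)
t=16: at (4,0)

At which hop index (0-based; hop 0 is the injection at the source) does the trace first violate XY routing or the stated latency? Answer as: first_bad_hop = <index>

first_bad_hop = 1

[1] (+1,+0) / 4c ⇒ BAD: Δcyc=4≠L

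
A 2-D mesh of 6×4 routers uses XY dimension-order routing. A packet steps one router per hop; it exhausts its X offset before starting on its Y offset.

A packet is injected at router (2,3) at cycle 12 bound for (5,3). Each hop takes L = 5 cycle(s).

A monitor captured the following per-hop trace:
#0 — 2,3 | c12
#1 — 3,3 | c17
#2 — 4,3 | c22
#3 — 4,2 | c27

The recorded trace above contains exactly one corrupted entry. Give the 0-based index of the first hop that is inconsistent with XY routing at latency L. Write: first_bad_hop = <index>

first_bad_hop = 3

[1] (+1,+0) / 5c ⇒ ok
[2] (+1,+0) / 5c ⇒ ok
[3] (+0,-1) / 5c ⇒ BAD: Y-move but x=4≠5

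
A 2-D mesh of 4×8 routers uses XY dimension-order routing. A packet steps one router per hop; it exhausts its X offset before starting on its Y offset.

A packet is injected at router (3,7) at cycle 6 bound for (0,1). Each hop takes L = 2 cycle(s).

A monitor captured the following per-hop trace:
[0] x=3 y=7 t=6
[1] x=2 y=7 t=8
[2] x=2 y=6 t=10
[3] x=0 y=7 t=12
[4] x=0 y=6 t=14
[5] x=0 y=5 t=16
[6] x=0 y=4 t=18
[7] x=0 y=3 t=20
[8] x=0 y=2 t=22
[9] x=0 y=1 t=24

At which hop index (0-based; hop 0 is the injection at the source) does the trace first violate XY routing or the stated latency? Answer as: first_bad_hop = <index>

  1: Δx=-1 Δy=+0 Δt=2 [ok]
  2: Δx=+0 Δy=-1 Δt=2 [BAD: Y-move but x=2≠0]

first_bad_hop = 2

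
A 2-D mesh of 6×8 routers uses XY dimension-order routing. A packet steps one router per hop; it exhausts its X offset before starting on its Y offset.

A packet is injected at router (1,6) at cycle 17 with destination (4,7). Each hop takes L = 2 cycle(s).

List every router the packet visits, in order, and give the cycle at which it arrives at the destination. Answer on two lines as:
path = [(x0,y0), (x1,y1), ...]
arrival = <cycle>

hop 0: (1,6) @ cyc 17
hop 1: (2,6) @ cyc 19  [E]
hop 2: (3,6) @ cyc 21  [E]
hop 3: (4,6) @ cyc 23  [E]
hop 4: (4,7) @ cyc 25  [N]

path = [(1,6), (2,6), (3,6), (4,6), (4,7)]
arrival = 25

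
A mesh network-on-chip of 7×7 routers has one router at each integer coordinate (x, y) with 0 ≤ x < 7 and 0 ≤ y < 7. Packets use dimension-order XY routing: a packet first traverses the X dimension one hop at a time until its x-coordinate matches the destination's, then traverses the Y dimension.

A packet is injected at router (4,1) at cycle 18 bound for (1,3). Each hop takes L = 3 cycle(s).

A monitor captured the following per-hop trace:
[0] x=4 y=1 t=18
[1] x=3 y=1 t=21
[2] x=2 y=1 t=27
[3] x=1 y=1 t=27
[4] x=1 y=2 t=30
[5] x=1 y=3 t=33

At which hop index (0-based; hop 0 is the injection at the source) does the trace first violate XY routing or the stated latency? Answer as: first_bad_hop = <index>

hop 1: step (-1,+0), +3 cyc — ok
hop 2: step (-1,+0), +6 cyc — BAD: Δcyc=6≠L

first_bad_hop = 2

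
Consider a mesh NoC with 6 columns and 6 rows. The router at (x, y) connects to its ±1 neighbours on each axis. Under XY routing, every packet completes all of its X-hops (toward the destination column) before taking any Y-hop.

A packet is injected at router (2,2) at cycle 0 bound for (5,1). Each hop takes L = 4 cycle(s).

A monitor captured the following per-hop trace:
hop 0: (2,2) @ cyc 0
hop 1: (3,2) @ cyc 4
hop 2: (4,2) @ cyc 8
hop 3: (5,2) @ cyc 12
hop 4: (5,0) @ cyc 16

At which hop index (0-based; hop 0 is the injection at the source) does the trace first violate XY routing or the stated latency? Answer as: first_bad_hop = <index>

first_bad_hop = 4

check 1→ d=(1,0) cyc+4: ok
check 2→ d=(1,0) cyc+4: ok
check 3→ d=(1,0) cyc+4: ok
check 4→ d=(0,-2) cyc+4: BAD: non-unit step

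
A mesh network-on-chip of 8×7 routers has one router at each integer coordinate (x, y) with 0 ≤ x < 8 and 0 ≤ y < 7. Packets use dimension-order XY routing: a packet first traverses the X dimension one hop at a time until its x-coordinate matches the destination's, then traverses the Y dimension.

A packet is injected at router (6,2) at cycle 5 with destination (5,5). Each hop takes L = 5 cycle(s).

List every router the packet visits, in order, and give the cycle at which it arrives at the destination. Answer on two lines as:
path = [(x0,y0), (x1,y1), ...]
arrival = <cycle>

path = [(6,2), (5,2), (5,3), (5,4), (5,5)]
arrival = 25

hop 0: (6,2) @ cyc 5
hop 1: (5,2) @ cyc 10  [W]
hop 2: (5,3) @ cyc 15  [N]
hop 3: (5,4) @ cyc 20  [N]
hop 4: (5,5) @ cyc 25  [N]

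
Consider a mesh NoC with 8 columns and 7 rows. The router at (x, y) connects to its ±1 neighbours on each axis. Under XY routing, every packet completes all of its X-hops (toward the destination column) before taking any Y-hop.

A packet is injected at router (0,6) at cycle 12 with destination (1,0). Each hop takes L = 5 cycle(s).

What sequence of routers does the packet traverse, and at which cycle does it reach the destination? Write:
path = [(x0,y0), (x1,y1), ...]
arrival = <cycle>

path = [(0,6), (1,6), (1,5), (1,4), (1,3), (1,2), (1,1), (1,0)]
arrival = 47

  0. router=(0,6) cycle=12 (inject)
  1. router=(1,6) cycle=17 dir=E
  2. router=(1,5) cycle=22 dir=S
  3. router=(1,4) cycle=27 dir=S
  4. router=(1,3) cycle=32 dir=S
  5. router=(1,2) cycle=37 dir=S
  6. router=(1,1) cycle=42 dir=S
  7. router=(1,0) cycle=47 dir=S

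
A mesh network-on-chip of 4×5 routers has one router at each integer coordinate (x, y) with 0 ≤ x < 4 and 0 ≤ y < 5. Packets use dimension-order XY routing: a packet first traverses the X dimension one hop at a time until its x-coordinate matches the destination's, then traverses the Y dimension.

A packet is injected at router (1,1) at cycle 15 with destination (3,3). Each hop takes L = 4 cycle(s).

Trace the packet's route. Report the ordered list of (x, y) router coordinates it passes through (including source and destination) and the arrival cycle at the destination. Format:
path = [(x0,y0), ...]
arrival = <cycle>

src (1,1)  cyc=15
E→(2,1)  cyc=19
E→(3,1)  cyc=23
N→(3,2)  cyc=27
N→(3,3)  cyc=31

path = [(1,1), (2,1), (3,1), (3,2), (3,3)]
arrival = 31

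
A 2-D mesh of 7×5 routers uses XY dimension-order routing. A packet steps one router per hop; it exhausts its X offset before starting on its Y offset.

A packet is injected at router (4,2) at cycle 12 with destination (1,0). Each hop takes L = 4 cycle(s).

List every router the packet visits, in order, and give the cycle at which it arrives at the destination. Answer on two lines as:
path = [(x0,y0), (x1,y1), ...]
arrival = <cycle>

path = [(4,2), (3,2), (2,2), (1,2), (1,1), (1,0)]
arrival = 32

#0 — 4,2 | c12
#1 — 3,2 | c16 | W
#2 — 2,2 | c20 | W
#3 — 1,2 | c24 | W
#4 — 1,1 | c28 | S
#5 — 1,0 | c32 | S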